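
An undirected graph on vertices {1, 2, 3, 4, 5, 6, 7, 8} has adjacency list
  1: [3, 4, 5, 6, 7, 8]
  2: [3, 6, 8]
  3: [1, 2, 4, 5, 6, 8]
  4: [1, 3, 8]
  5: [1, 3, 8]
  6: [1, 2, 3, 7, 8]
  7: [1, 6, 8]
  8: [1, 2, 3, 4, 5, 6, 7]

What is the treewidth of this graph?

A width-3 tree decomposition is:
Bags: B1 = {1, 3, 4, 8}  B2 = {1, 3, 6, 8}  B3 = {2, 3, 6, 8}  B4 = {1, 6, 7, 8}  B5 = {1, 3, 5, 8}
Tree: B1–B2, B2–B3, B2–B4, B1–B5
Every bag has size at most 4, so the width is 4 − 1 = 3 and tw(G) ≤ 3. For the lower bound, the 4 vertices {1, 3, 4, 8} are pairwise adjacent, and any tree decomposition puts a clique entirely inside one bag — forcing width ≥ 3. Combining the bounds, tw(G) = 3.

3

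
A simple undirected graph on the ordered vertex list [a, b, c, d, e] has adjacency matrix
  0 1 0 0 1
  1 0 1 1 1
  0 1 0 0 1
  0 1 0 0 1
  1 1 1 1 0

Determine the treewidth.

A width-2 tree decomposition is:
Bags: B1 = {b, c, e}  B2 = {b, d, e}  B3 = {a, b, e}
Tree: B1–B2, B2–B3
Every bag has size at most 3, so the width is 3 − 1 = 2 and tw(G) ≤ 2. Conversely, {b, d, e} is a clique of size 3, and the vertices of any clique must share a bag in every tree decomposition; so some bag has ≥ 3 vertices and tw(G) ≥ 2. Combining the bounds, tw(G) = 2.

2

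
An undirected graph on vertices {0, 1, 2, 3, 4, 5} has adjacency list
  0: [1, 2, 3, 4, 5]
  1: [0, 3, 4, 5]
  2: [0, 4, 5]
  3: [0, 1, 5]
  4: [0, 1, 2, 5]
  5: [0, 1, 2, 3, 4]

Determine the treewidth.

A width-3 tree decomposition is:
Bags: B1 = {0, 2, 4, 5}  B2 = {0, 1, 4, 5}  B3 = {0, 1, 3, 5}
Tree: B1–B2, B2–B3
The largest bag has 4 vertices, giving width 3; this decomposition certifies tw(G) ≤ 3. Conversely, {0, 1, 3, 5} is a clique of size 4, and the vertices of any clique must share a bag in every tree decomposition; so some bag has ≥ 4 vertices and tw(G) ≥ 3. Combining the bounds, tw(G) = 3.

3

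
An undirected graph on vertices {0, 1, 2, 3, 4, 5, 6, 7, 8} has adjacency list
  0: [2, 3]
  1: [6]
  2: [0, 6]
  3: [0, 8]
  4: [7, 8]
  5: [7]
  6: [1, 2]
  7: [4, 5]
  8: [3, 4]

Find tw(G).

1

A width-1 tree decomposition is:
Bags: B1 = {5, 7}  B2 = {4, 7}  B3 = {4, 8}  B4 = {3, 8}  B5 = {0, 3}  B6 = {0, 2}  B7 = {2, 6}  B8 = {1, 6}
Tree: B1–B2, B2–B3, B3–B4, B4–B5, B5–B6, B6–B7, B7–B8
Each bag holds 2 vertices, so the decomposition has width 1, which upper-bounds the treewidth. Since G has at least one edge (e.g. 5–7), it is not an edgeless graph, so tw(G) ≥ 1. Hence tw(G) = 1 exactly.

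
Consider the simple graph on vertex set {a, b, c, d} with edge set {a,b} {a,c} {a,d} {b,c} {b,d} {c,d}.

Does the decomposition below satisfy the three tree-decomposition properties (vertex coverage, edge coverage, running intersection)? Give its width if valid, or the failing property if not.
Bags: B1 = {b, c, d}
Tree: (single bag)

A tree decomposition must satisfy three properties: every vertex lies in some bag; for every edge, both endpoints lie together in some bag; and for every vertex, the bags containing it form a connected subtree. Here vertex a appears in no bag, so the decomposition is invalid.

No — vertex a appears in no bag.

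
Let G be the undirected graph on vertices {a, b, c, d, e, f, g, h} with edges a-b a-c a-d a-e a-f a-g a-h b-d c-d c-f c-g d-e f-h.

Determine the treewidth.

2

A width-2 tree decomposition is:
Bags: B1 = {a, c, g}  B2 = {a, c, f}  B3 = {a, c, d}  B4 = {a, d, e}  B5 = {a, f, h}  B6 = {a, b, d}
Tree: B1–B2, B2–B3, B3–B4, B2–B5, B3–B6
The largest bag has 3 vertices, giving width 2; this decomposition certifies tw(G) ≤ 2. For the lower bound, the 3 vertices {a, d, e} are pairwise adjacent, and any tree decomposition puts a clique entirely inside one bag — forcing width ≥ 2. The upper and lower bounds meet at 2, so that is the treewidth.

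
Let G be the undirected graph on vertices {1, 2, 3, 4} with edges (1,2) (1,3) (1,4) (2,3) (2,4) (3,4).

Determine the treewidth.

3

A width-3 tree decomposition is:
Bags: B1 = {1, 2, 3, 4}
Tree: (single bag)
A single bag containing all 4 vertices is trivially a valid decomposition of width 3. On the other hand G contains the 4-clique {1, 2, 3, 4}. A clique must lie in a single bag of any decomposition, so no decomposition can have width below 3. Hence tw(G) = 3 exactly.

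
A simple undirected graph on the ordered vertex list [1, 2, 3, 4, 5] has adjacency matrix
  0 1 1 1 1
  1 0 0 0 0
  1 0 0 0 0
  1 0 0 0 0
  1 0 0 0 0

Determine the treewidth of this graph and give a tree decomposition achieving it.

Every bag has size at most 2, so the width is 2 − 1 = 1 and tw(G) ≤ 1. Any graph with an edge has treewidth ≥ 1, and G has the edge 2–1. Therefore the treewidth is 1.

Treewidth 1.
Bags: B1 = {1, 2}  B2 = {1, 4}  B3 = {1, 3}  B4 = {1, 5}
Tree: B1–B2, B1–B3, B2–B4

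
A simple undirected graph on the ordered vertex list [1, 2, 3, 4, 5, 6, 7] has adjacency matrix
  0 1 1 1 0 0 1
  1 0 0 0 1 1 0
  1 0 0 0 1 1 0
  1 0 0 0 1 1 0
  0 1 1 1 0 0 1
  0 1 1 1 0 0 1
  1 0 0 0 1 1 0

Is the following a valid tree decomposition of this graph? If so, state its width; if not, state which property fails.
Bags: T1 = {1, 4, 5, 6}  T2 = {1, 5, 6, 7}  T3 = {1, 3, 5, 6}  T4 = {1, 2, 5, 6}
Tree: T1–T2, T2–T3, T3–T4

Every vertex of G appears in some bag (union = {1, 2, 3, 4, 5, 6, 7}); every edge is covered by a bag; and for each vertex v the set of bags containing v is connected in the bag tree. The decomposition is therefore valid. The largest bag has 4 vertices, so the width is 3.

Yes; width 3.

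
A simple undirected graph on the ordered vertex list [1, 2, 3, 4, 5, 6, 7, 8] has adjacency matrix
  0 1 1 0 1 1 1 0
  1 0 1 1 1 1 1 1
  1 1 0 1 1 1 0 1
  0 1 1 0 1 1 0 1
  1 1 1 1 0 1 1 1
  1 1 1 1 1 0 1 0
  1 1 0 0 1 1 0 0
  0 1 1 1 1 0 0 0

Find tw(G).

A width-4 tree decomposition is:
Bags: B1 = {1, 2, 3, 5, 6}  B2 = {1, 2, 5, 6, 7}  B3 = {2, 3, 4, 5, 6}  B4 = {2, 3, 4, 5, 8}
Tree: B1–B2, B1–B3, B3–B4
Each bag holds 5 vertices, so the decomposition has width 4, which upper-bounds the treewidth. For the lower bound, the 5 vertices {1, 2, 3, 5, 6} are pairwise adjacent, and any tree decomposition puts a clique entirely inside one bag — forcing width ≥ 4. The upper and lower bounds meet at 4, so that is the treewidth.

4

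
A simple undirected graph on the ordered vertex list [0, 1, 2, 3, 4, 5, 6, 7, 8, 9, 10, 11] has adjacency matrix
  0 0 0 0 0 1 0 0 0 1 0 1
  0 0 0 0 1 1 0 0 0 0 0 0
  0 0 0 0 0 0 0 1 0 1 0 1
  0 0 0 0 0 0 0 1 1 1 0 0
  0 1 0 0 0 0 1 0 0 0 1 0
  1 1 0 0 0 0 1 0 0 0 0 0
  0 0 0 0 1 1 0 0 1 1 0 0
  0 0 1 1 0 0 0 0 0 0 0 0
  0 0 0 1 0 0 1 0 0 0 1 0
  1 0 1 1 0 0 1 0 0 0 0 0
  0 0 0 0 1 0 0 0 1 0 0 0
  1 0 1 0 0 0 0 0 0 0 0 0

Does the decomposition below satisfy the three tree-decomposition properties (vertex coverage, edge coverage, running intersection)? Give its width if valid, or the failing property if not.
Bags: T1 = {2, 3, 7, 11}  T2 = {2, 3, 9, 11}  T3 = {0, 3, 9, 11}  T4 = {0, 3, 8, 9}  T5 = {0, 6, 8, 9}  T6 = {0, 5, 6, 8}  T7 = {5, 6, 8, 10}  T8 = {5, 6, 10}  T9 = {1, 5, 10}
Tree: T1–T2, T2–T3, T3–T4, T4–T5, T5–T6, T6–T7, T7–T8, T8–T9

A tree decomposition must satisfy three properties: every vertex lies in some bag; for every edge, both endpoints lie together in some bag; and for every vertex, the bags containing it form a connected subtree. Here vertex 4 appears in no bag, so the decomposition is invalid.

No — vertex 4 appears in no bag.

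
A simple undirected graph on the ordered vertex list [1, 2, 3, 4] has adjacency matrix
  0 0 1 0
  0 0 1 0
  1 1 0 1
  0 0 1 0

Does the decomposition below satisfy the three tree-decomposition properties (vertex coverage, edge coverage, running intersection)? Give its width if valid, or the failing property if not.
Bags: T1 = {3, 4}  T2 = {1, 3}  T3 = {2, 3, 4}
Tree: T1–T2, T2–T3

A tree decomposition must satisfy three properties: every vertex lies in some bag; for every edge, both endpoints lie together in some bag; and for every vertex, the bags containing it form a connected subtree. Here bags containing vertex 4 are not connected in the tree, so the decomposition is invalid.

No — bags containing vertex 4 are not connected in the tree.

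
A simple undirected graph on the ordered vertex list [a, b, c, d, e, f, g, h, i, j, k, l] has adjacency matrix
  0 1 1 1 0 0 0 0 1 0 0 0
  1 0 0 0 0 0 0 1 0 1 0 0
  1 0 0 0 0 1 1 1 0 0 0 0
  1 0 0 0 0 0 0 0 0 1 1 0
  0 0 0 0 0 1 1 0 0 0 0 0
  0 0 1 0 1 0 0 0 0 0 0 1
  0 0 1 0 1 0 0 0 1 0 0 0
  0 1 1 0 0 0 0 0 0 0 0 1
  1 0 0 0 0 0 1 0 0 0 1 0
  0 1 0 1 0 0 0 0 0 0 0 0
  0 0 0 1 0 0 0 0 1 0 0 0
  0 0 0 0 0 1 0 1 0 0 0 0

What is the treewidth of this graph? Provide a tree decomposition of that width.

Treewidth 3.
One optimal decomposition is:
Bags: B1 = {d, i, j, k}  B2 = {a, d, i, j}  B3 = {a, b, i, j}  B4 = {a, b, g, i}  B5 = {a, b, c, g}  B6 = {b, c, g, h}  B7 = {c, e, g, h}  B8 = {c, e, f, h}  B9 = {e, f, h, l}
Tree: B1–B2, B2–B3, B3–B4, B4–B5, B5–B6, B6–B7, B7–B8, B8–B9

Each bag holds 4 vertices, so the decomposition has width 3, which upper-bounds the treewidth. For the lower bound: the 4 vertex sets {d,j,k}, {i}, {a}, {b,c,g,h} are disjoint, each induces a connected subgraph, and every pair is joined by at least one edge of G. Contracting each set to a single vertex therefore yields K_{4} as a minor, and since treewidth is minor-monotone, tw(G) ≥ tw(K_{4}) = 3. Therefore the treewidth is 3.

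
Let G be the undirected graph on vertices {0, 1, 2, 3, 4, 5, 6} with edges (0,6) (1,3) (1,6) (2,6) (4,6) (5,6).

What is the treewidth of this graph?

1

A width-1 tree decomposition is:
Bags: B1 = {1, 6}  B2 = {4, 6}  B3 = {2, 6}  B4 = {1, 3}  B5 = {0, 6}  B6 = {5, 6}
Tree: B1–B2, B2–B3, B1–B4, B1–B5, B5–B6
Each bag holds 2 vertices, so the decomposition has width 1, which upper-bounds the treewidth. G has an edge, so its treewidth is at least 1. Hence tw(G) = 1 exactly.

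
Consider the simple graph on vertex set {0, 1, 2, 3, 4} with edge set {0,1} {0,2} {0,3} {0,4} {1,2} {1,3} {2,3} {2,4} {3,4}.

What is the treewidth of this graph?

A width-3 tree decomposition is:
Bags: B1 = {0, 1, 2, 3}  B2 = {0, 2, 3, 4}
Tree: B1–B2
The largest bag has 4 vertices, giving width 3; this decomposition certifies tw(G) ≤ 3. On the other hand G contains the 4-clique {0, 1, 2, 3}. A clique must lie in a single bag of any decomposition, so no decomposition can have width below 3. The upper and lower bounds meet at 3, so that is the treewidth.

3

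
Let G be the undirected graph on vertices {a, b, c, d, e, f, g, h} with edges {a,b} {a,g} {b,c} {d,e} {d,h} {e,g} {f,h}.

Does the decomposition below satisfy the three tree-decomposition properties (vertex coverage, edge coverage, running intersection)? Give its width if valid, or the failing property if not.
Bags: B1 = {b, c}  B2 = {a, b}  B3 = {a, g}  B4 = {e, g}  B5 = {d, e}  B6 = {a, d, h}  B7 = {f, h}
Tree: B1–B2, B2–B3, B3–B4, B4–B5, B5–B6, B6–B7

No — bags containing vertex a are not connected in the tree.

A tree decomposition must satisfy three properties: every vertex lies in some bag; for every edge, both endpoints lie together in some bag; and for every vertex, the bags containing it form a connected subtree. Here bags containing vertex a are not connected in the tree, so the decomposition is invalid.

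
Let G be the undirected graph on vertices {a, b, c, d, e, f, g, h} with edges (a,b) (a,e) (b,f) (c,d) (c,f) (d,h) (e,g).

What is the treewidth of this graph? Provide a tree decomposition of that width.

Treewidth 1.
One optimal decomposition is:
Bags: B1 = {e, g}  B2 = {a, e}  B3 = {a, b}  B4 = {b, f}  B5 = {c, f}  B6 = {c, d}  B7 = {d, h}
Tree: B1–B2, B2–B3, B3–B4, B4–B5, B5–B6, B6–B7

Every bag has size at most 2, so the width is 2 − 1 = 1 and tw(G) ≤ 1. Since G has at least one edge (e.g. g–e), it is not an edgeless graph, so tw(G) ≥ 1. Hence tw(G) = 1 exactly.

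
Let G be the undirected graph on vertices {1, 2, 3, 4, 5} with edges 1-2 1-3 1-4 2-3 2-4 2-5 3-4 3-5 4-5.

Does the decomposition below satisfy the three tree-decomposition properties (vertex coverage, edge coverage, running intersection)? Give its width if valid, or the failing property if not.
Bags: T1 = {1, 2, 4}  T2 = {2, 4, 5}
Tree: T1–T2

No — vertex 3 appears in no bag.

A tree decomposition must satisfy three properties: every vertex lies in some bag; for every edge, both endpoints lie together in some bag; and for every vertex, the bags containing it form a connected subtree. Here vertex 3 appears in no bag, so the decomposition is invalid.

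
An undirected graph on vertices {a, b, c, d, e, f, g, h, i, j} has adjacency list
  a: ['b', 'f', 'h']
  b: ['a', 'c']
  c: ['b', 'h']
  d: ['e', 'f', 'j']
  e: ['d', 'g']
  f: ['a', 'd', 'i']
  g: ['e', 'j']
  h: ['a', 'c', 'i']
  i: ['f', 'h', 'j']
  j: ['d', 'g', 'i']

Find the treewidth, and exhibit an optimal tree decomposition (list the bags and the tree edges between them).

Treewidth 2.
One optimal decomposition is:
Bags: B1 = {a, b, c}  B2 = {a, c, h}  B3 = {a, f, h}  B4 = {f, h, i}  B5 = {d, f, i}  B6 = {d, i, j}  B7 = {d, e, j}  B8 = {e, g, j}
Tree: B1–B2, B2–B3, B3–B4, B4–B5, B5–B6, B6–B7, B7–B8

The largest bag has 3 vertices, giving width 2; this decomposition certifies tw(G) ≤ 2. The edges b–c–h–a–b form a cycle, so G is not a tree and its treewidth is at least 2. The upper and lower bounds meet at 2, so that is the treewidth.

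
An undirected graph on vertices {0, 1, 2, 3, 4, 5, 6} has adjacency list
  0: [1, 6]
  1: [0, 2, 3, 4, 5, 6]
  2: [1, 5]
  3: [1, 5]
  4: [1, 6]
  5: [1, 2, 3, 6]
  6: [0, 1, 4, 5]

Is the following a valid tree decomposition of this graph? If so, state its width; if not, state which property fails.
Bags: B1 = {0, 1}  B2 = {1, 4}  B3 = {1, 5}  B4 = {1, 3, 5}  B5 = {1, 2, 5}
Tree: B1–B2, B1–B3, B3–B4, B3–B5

A tree decomposition must satisfy three properties: every vertex lies in some bag; for every edge, both endpoints lie together in some bag; and for every vertex, the bags containing it form a connected subtree. Here vertex 6 appears in no bag, so the decomposition is invalid.

No — vertex 6 appears in no bag.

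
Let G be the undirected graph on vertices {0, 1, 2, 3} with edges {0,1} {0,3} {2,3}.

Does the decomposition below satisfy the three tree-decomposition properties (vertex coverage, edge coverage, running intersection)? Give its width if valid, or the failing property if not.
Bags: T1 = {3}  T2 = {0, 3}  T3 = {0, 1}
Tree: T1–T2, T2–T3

A tree decomposition must satisfy three properties: every vertex lies in some bag; for every edge, both endpoints lie together in some bag; and for every vertex, the bags containing it form a connected subtree. Here vertex 2 appears in no bag, so the decomposition is invalid.

No — vertex 2 appears in no bag.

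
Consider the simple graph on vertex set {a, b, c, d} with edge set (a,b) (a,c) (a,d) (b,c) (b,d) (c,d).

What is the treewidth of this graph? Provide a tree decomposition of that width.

Treewidth 3.
One optimal decomposition is:
Bags: B1 = {a, b, c, d}
Tree: (single bag)

A single bag containing all 4 vertices is trivially a valid decomposition of width 3. On the other hand G contains the 4-clique {a, b, c, d}. A clique must lie in a single bag of any decomposition, so no decomposition can have width below 3. Hence tw(G) = 3 exactly.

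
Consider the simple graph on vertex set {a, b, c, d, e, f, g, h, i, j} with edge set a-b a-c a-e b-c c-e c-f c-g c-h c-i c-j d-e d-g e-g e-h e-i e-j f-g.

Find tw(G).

2

A width-2 tree decomposition is:
Bags: B1 = {d, e, g}  B2 = {c, e, g}  B3 = {c, e, j}  B4 = {a, c, e}  B5 = {a, b, c}  B6 = {c, e, h}  B7 = {c, f, g}  B8 = {c, e, i}
Tree: B1–B2, B2–B3, B3–B4, B4–B5, B4–B6, B2–B7, B6–B8
Every bag has size at most 3, so the width is 3 − 1 = 2 and tw(G) ≤ 2. For the lower bound, the 3 vertices {d, e, g} are pairwise adjacent, and any tree decomposition puts a clique entirely inside one bag — forcing width ≥ 2. Therefore the treewidth is 2.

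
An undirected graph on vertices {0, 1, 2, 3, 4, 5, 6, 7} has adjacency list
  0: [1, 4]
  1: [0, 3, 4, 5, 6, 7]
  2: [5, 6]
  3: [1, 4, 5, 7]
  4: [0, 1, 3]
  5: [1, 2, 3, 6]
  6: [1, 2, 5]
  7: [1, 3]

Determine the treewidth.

A width-2 tree decomposition is:
Bags: B1 = {1, 5, 6}  B2 = {1, 3, 5}  B3 = {2, 5, 6}  B4 = {1, 3, 7}  B5 = {1, 3, 4}  B6 = {0, 1, 4}
Tree: B1–B2, B1–B3, B2–B4, B2–B5, B5–B6
The largest bag has 3 vertices, giving width 2; this decomposition certifies tw(G) ≤ 2. For the lower bound, the 3 vertices {0, 1, 4} are pairwise adjacent, and any tree decomposition puts a clique entirely inside one bag — forcing width ≥ 2. Hence tw(G) = 2 exactly.

2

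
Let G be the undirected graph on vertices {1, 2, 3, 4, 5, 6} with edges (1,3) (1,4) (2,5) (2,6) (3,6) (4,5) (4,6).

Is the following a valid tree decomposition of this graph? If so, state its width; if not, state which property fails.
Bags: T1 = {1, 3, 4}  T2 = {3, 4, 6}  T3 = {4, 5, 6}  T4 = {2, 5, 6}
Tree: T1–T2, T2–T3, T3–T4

Yes; width 2.

Checking the three conditions: (i) the bags cover all of {1, 2, 3, 4, 5, 6}; (ii) for each edge, some bag contains both endpoints; (iii) the bags containing any fixed vertex form a subtree. All hold, so the decomposition is valid with width 3 − 1 = 2.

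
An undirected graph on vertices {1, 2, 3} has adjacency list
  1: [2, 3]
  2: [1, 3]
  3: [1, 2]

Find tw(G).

2

A width-2 tree decomposition is:
Bags: B1 = {1, 2, 3}
Tree: (single bag)
A single bag containing all 3 vertices is trivially a valid decomposition of width 2. On the other hand G contains the 3-clique {1, 2, 3}. A clique must lie in a single bag of any decomposition, so no decomposition can have width below 2. Therefore the treewidth is 2.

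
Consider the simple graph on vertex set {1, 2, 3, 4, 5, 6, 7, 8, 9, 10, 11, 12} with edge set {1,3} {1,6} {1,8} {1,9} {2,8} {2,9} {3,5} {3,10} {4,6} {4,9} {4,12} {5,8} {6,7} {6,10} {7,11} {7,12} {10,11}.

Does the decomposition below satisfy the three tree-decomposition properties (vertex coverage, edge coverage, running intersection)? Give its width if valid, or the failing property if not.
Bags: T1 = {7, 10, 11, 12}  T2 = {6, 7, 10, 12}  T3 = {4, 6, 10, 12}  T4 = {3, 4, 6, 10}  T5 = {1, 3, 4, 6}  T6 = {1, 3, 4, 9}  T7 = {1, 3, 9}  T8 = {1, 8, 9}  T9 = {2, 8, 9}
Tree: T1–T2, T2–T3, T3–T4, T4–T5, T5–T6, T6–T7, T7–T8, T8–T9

No — vertex 5 appears in no bag.

A tree decomposition must satisfy three properties: every vertex lies in some bag; for every edge, both endpoints lie together in some bag; and for every vertex, the bags containing it form a connected subtree. Here vertex 5 appears in no bag, so the decomposition is invalid.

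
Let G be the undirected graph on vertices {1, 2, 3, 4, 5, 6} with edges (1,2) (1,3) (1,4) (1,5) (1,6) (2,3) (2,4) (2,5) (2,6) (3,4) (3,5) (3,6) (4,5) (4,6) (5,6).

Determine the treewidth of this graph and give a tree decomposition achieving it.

A single bag containing all 6 vertices is trivially a valid decomposition of width 5. For the lower bound, the 6 vertices {1, 2, 3, 4, 5, 6} are pairwise adjacent, and any tree decomposition puts a clique entirely inside one bag — forcing width ≥ 5. Combining the bounds, tw(G) = 5.

Treewidth 5.
Bags: B1 = {1, 2, 3, 4, 5, 6}
Tree: (single bag)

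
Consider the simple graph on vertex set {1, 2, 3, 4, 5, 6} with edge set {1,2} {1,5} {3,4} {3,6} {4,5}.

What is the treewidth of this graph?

1

A width-1 tree decomposition is:
Bags: B1 = {3, 6}  B2 = {3, 4}  B3 = {4, 5}  B4 = {1, 5}  B5 = {1, 2}
Tree: B1–B2, B2–B3, B3–B4, B4–B5
Each bag holds 2 vertices, so the decomposition has width 1, which upper-bounds the treewidth. Any graph with an edge has treewidth ≥ 1, and G has the edge 6–3. Hence tw(G) = 1 exactly.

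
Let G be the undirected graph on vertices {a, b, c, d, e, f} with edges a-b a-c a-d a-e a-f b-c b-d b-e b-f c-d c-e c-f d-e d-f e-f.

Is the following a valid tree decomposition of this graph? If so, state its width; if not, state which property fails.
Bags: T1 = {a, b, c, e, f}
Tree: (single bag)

A tree decomposition must satisfy three properties: every vertex lies in some bag; for every edge, both endpoints lie together in some bag; and for every vertex, the bags containing it form a connected subtree. Here vertex d appears in no bag, so the decomposition is invalid.

No — vertex d appears in no bag.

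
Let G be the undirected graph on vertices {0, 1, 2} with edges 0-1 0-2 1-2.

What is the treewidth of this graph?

2

A width-2 tree decomposition is:
Bags: B1 = {0, 1, 2}
Tree: (single bag)
A single bag containing all 3 vertices is trivially a valid decomposition of width 2. For the lower bound, the 3 vertices {0, 1, 2} are pairwise adjacent, and any tree decomposition puts a clique entirely inside one bag — forcing width ≥ 2. The upper and lower bounds meet at 2, so that is the treewidth.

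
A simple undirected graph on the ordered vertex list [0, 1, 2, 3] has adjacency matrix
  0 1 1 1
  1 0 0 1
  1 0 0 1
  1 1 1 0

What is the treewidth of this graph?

A width-2 tree decomposition is:
Bags: B1 = {0, 2, 3}  B2 = {0, 1, 3}
Tree: B1–B2
Every bag has size at most 3, so the width is 3 − 1 = 2 and tw(G) ≤ 2. On the other hand G contains the 3-clique {0, 1, 3}. A clique must lie in a single bag of any decomposition, so no decomposition can have width below 2. Combining the bounds, tw(G) = 2.

2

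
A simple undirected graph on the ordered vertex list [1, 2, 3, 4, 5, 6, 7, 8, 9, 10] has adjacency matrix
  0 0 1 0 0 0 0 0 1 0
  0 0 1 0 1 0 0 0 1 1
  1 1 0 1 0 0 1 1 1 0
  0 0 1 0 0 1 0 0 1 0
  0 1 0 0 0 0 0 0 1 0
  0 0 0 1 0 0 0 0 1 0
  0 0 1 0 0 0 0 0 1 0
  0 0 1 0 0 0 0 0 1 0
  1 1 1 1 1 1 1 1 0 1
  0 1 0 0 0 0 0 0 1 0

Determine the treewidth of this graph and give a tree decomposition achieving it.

Treewidth 2.
One optimal decomposition is:
Bags: B1 = {2, 3, 9}  B2 = {3, 4, 9}  B3 = {4, 6, 9}  B4 = {3, 7, 9}  B5 = {2, 5, 9}  B6 = {2, 9, 10}  B7 = {3, 8, 9}  B8 = {1, 3, 9}
Tree: B1–B2, B2–B3, B2–B4, B1–B5, B5–B6, B1–B7, B4–B8

Every bag has size at most 3, so the width is 3 − 1 = 2 and tw(G) ≤ 2. Conversely, {2, 9, 10} is a clique of size 3, and the vertices of any clique must share a bag in every tree decomposition; so some bag has ≥ 3 vertices and tw(G) ≥ 2. The upper and lower bounds meet at 2, so that is the treewidth.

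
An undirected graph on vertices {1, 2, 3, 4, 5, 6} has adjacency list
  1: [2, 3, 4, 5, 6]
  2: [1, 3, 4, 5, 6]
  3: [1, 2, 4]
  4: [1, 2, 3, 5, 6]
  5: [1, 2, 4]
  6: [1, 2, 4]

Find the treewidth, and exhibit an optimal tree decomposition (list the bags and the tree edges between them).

Treewidth 3.
Bags: B1 = {1, 2, 4, 6}  B2 = {1, 2, 4, 5}  B3 = {1, 2, 3, 4}
Tree: B1–B2, B1–B3

The largest bag has 4 vertices, giving width 3; this decomposition certifies tw(G) ≤ 3. On the other hand G contains the 4-clique {1, 2, 3, 4}. A clique must lie in a single bag of any decomposition, so no decomposition can have width below 3. Combining the bounds, tw(G) = 3.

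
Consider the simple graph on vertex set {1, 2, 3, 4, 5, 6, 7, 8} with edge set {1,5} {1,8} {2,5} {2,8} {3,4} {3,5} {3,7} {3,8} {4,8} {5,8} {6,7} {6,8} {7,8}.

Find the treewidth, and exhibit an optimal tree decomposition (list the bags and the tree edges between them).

Each bag holds 3 vertices, so the decomposition has width 2, which upper-bounds the treewidth. For the lower bound, the 3 vertices {1, 5, 8} are pairwise adjacent, and any tree decomposition puts a clique entirely inside one bag — forcing width ≥ 2. Therefore the treewidth is 2.

Treewidth 2.
Bags: B1 = {3, 7, 8}  B2 = {3, 5, 8}  B3 = {6, 7, 8}  B4 = {2, 5, 8}  B5 = {1, 5, 8}  B6 = {3, 4, 8}
Tree: B1–B2, B1–B3, B2–B4, B2–B5, B2–B6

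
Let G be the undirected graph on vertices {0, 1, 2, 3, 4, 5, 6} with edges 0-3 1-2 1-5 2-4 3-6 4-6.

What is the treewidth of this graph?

1

A width-1 tree decomposition is:
Bags: B1 = {1, 5}  B2 = {1, 2}  B3 = {2, 4}  B4 = {4, 6}  B5 = {3, 6}  B6 = {0, 3}
Tree: B1–B2, B2–B3, B3–B4, B4–B5, B5–B6
The largest bag has 2 vertices, giving width 1; this decomposition certifies tw(G) ≤ 1. Since G has at least one edge (e.g. 5–1), it is not an edgeless graph, so tw(G) ≥ 1. Hence tw(G) = 1 exactly.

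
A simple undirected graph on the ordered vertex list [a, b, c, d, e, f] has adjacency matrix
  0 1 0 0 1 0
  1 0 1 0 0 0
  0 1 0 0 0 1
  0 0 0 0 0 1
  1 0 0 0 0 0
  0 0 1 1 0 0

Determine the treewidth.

1

A width-1 tree decomposition is:
Bags: B1 = {a, e}  B2 = {a, b}  B3 = {b, c}  B4 = {c, f}  B5 = {d, f}
Tree: B1–B2, B2–B3, B3–B4, B4–B5
Every bag has size at most 2, so the width is 2 − 1 = 1 and tw(G) ≤ 1. G has an edge, so its treewidth is at least 1. Hence tw(G) = 1 exactly.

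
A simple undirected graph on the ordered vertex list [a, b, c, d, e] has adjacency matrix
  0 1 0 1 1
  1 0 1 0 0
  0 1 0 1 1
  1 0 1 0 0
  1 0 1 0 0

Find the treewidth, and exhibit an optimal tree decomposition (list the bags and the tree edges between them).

The largest bag has 3 vertices, giving width 2; this decomposition certifies tw(G) ≤ 2. For the lower bound, G contains the cycle e–c–b–a–e, so G is not a forest; only forests have treewidth ≤ 1, hence tw(G) ≥ 2. The upper and lower bounds meet at 2, so that is the treewidth.

Treewidth 2.
One optimal decomposition is:
Bags: B1 = {a, c, e}  B2 = {a, b, c}  B3 = {a, c, d}
Tree: B1–B2, B2–B3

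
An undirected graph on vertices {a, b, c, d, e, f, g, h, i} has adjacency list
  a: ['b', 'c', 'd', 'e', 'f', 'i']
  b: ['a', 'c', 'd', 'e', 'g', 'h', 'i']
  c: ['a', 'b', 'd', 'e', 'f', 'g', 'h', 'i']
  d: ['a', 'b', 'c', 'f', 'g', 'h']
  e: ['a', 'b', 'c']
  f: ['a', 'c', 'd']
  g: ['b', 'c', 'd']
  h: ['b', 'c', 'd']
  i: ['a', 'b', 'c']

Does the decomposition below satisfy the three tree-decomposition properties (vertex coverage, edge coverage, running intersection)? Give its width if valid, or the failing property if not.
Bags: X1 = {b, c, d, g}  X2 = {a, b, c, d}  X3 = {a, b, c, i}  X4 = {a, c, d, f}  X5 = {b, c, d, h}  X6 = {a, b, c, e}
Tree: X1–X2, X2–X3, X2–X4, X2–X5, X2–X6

Every vertex of G appears in some bag (union = {a, b, c, d, e, f, g, h, i}); every edge is covered by a bag; and for each vertex v the set of bags containing v is connected in the bag tree. The decomposition is therefore valid. The largest bag has 4 vertices, so the width is 3.

Yes; width 3.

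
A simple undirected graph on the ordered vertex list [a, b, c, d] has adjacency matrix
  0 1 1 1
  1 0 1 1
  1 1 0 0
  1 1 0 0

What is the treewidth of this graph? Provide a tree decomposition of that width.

Treewidth 2.
One optimal decomposition is:
Bags: B1 = {a, b, c}  B2 = {a, b, d}
Tree: B1–B2

Each bag holds 3 vertices, so the decomposition has width 2, which upper-bounds the treewidth. For the lower bound, the 3 vertices {a, b, d} are pairwise adjacent, and any tree decomposition puts a clique entirely inside one bag — forcing width ≥ 2. Therefore the treewidth is 2.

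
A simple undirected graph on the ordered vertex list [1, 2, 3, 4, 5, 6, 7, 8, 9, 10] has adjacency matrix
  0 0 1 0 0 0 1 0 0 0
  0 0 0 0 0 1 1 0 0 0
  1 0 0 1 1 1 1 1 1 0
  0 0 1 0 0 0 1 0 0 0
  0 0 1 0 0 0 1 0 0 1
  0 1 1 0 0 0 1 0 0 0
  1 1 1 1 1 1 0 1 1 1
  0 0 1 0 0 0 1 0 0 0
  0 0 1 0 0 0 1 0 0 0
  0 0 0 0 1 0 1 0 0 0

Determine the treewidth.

2

A width-2 tree decomposition is:
Bags: B1 = {1, 3, 7}  B2 = {3, 7, 8}  B3 = {3, 6, 7}  B4 = {3, 5, 7}  B5 = {3, 4, 7}  B6 = {2, 6, 7}  B7 = {3, 7, 9}  B8 = {5, 7, 10}
Tree: B1–B2, B2–B3, B1–B4, B4–B5, B3–B6, B2–B7, B4–B8
Every bag has size at most 3, so the width is 3 − 1 = 2 and tw(G) ≤ 2. For the lower bound, the 3 vertices {5, 7, 10} are pairwise adjacent, and any tree decomposition puts a clique entirely inside one bag — forcing width ≥ 2. Combining the bounds, tw(G) = 2.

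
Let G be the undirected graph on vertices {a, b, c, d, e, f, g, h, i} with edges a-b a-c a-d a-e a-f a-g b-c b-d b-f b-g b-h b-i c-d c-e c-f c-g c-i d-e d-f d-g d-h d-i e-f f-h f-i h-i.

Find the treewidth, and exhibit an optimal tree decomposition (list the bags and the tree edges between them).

Every bag has size at most 5, so the width is 5 − 1 = 4 and tw(G) ≤ 4. Conversely, {a, b, c, d, g} is a clique of size 5, and the vertices of any clique must share a bag in every tree decomposition; so some bag has ≥ 5 vertices and tw(G) ≥ 4. The upper and lower bounds meet at 4, so that is the treewidth.

Treewidth 4.
One such decomposition:
Bags: B1 = {a, b, c, d, g}  B2 = {a, b, c, d, f}  B3 = {b, c, d, f, i}  B4 = {b, d, f, h, i}  B5 = {a, c, d, e, f}
Tree: B1–B2, B2–B3, B3–B4, B2–B5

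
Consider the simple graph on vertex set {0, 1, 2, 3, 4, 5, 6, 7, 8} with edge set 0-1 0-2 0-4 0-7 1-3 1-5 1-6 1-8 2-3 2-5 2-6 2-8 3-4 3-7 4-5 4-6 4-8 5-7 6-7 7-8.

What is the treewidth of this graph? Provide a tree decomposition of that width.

Every bag has size at most 5, so the width is 5 − 1 = 4 and tw(G) ≤ 4. For the lower bound: the 5 vertex sets {3,7}, {2,6}, {1,5}, {4}, {8} are disjoint, each induces a connected subgraph, and every pair is joined by at least one edge of G. Contracting each set to a single vertex therefore yields K_{5} as a minor, and since treewidth is minor-monotone, tw(G) ≥ tw(K_{5}) = 4. Hence tw(G) = 4 exactly.

Treewidth 4.
One such decomposition:
Bags: B1 = {1, 2, 3, 4, 7}  B2 = {1, 2, 4, 6, 7}  B3 = {1, 2, 4, 5, 7}  B4 = {1, 2, 4, 7, 8}  B5 = {0, 1, 2, 4, 7}
Tree: B1–B2, B2–B3, B3–B4, B4–B5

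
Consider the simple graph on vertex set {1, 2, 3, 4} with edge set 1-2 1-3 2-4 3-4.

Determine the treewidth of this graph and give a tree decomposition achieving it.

Treewidth 2.
Bags: B1 = {2, 3, 4}  B2 = {1, 2, 3}
Tree: B1–B2

The largest bag has 3 vertices, giving width 2; this decomposition certifies tw(G) ≤ 2. The edges 3–4–2–1–3 form a cycle, so G is not a tree and its treewidth is at least 2. Therefore the treewidth is 2.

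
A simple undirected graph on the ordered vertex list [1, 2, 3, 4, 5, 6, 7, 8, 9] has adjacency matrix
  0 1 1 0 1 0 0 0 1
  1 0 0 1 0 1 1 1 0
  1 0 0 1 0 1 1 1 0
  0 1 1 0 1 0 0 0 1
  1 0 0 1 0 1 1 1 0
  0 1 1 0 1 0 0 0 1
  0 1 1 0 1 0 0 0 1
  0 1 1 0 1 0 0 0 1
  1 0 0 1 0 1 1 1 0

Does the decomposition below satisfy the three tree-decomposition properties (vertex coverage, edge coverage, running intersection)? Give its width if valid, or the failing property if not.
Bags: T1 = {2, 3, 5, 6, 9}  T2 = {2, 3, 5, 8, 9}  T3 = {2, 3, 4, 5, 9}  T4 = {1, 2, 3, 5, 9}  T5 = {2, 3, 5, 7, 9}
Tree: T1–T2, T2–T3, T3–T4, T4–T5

Yes; width 4.

Vertex coverage: the bags together contain {1, 2, 3, 4, 5, 6, 7, 8, 9}, the full vertex set. Edge coverage: each edge of G has both endpoints in at least one bag. Running intersection: for every vertex, the bags containing it form a connected subtree. All three properties hold, so this is a valid tree decomposition of width max|bag| − 1 = 4, and hence tw(G) ≤ 4.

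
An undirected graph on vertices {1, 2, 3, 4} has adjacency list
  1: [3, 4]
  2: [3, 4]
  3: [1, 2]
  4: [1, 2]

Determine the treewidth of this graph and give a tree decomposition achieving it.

Treewidth 2.
One such decomposition:
Bags: B1 = {1, 2, 4}  B2 = {1, 2, 3}
Tree: B1–B2

Each bag holds 3 vertices, so the decomposition has width 2, which upper-bounds the treewidth. Since 1–4–2–3–1 is a cycle in G, G is not acyclic. Forests are exactly the graphs of treewidth ≤ 1, so tw(G) ≥ 2. Hence tw(G) = 2 exactly.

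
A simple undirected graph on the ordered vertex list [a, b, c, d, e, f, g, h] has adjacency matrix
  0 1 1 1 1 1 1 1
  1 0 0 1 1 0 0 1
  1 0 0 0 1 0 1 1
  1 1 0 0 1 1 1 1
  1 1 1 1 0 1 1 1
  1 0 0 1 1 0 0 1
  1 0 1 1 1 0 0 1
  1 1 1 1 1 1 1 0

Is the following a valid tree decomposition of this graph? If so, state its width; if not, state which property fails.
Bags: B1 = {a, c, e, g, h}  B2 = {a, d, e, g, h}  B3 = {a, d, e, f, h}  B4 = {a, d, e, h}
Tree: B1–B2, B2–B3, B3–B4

A tree decomposition must satisfy three properties: every vertex lies in some bag; for every edge, both endpoints lie together in some bag; and for every vertex, the bags containing it form a connected subtree. Here vertex b appears in no bag, so the decomposition is invalid.

No — vertex b appears in no bag.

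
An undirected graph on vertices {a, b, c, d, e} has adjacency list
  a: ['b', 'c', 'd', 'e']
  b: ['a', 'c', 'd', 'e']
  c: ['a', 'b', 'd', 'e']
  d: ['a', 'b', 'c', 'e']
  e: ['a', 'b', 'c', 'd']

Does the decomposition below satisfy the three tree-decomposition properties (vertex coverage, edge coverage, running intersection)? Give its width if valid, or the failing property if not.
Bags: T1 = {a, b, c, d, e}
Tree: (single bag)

Every vertex of G appears in some bag (union = {a, b, c, d, e}); every edge is covered by a bag; and for each vertex v the set of bags containing v is connected in the bag tree. The decomposition is therefore valid. The largest bag has 5 vertices, so the width is 4.

Yes; width 4.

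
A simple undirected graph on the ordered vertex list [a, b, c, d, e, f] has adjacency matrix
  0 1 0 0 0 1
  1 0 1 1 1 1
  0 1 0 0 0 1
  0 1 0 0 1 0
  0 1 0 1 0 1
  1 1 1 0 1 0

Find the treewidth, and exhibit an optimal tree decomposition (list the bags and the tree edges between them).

Treewidth 2.
Bags: B1 = {b, e, f}  B2 = {a, b, f}  B3 = {b, c, f}  B4 = {b, d, e}
Tree: B1–B2, B1–B3, B1–B4

The largest bag has 3 vertices, giving width 2; this decomposition certifies tw(G) ≤ 2. For the lower bound, the 3 vertices {b, d, e} are pairwise adjacent, and any tree decomposition puts a clique entirely inside one bag — forcing width ≥ 2. Hence tw(G) = 2 exactly.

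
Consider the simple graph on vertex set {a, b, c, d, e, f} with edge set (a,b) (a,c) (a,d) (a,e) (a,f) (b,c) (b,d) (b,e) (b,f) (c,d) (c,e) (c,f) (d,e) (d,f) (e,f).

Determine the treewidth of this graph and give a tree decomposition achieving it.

Treewidth 5.
Bags: B1 = {a, b, c, d, e, f}
Tree: (single bag)

A single bag containing all 6 vertices is trivially a valid decomposition of width 5. On the other hand G contains the 6-clique {a, b, c, d, e, f}. A clique must lie in a single bag of any decomposition, so no decomposition can have width below 5. Combining the bounds, tw(G) = 5.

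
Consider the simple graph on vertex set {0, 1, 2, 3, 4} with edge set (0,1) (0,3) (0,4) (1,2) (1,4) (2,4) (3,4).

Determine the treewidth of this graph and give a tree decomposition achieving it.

The largest bag has 3 vertices, giving width 2; this decomposition certifies tw(G) ≤ 2. For the lower bound, the 3 vertices {0, 1, 4} are pairwise adjacent, and any tree decomposition puts a clique entirely inside one bag — forcing width ≥ 2. Combining the bounds, tw(G) = 2.

Treewidth 2.
Bags: B1 = {0, 1, 4}  B2 = {0, 3, 4}  B3 = {1, 2, 4}
Tree: B1–B2, B1–B3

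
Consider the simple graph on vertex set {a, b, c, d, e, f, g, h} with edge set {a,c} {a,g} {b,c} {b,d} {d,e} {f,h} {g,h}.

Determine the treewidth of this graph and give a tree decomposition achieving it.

Each bag holds 2 vertices, so the decomposition has width 1, which upper-bounds the treewidth. Any graph with an edge has treewidth ≥ 1, and G has the edge e–d. Hence tw(G) = 1 exactly.

Treewidth 1.
One optimal decomposition is:
Bags: B1 = {d, e}  B2 = {b, d}  B3 = {b, c}  B4 = {a, c}  B5 = {a, g}  B6 = {g, h}  B7 = {f, h}
Tree: B1–B2, B2–B3, B3–B4, B4–B5, B5–B6, B6–B7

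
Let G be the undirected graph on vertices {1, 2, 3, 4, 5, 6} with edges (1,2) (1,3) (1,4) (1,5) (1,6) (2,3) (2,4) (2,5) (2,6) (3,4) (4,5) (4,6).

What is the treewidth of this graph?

A width-3 tree decomposition is:
Bags: B1 = {1, 2, 3, 4}  B2 = {1, 2, 4, 5}  B3 = {1, 2, 4, 6}
Tree: B1–B2, B1–B3
The largest bag has 4 vertices, giving width 3; this decomposition certifies tw(G) ≤ 3. On the other hand G contains the 4-clique {1, 2, 3, 4}. A clique must lie in a single bag of any decomposition, so no decomposition can have width below 3. The upper and lower bounds meet at 3, so that is the treewidth.

3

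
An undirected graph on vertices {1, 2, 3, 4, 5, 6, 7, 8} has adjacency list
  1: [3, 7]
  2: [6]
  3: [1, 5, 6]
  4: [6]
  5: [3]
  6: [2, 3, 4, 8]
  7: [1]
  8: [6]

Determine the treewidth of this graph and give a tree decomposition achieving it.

Treewidth 1.
One such decomposition:
Bags: B1 = {3, 6}  B2 = {1, 3}  B3 = {4, 6}  B4 = {3, 5}  B5 = {6, 8}  B6 = {2, 6}  B7 = {1, 7}
Tree: B1–B2, B1–B3, B1–B4, B3–B5, B5–B6, B2–B7

Each bag holds 2 vertices, so the decomposition has width 1, which upper-bounds the treewidth. Since G has at least one edge (e.g. 6–3), it is not an edgeless graph, so tw(G) ≥ 1. Hence tw(G) = 1 exactly.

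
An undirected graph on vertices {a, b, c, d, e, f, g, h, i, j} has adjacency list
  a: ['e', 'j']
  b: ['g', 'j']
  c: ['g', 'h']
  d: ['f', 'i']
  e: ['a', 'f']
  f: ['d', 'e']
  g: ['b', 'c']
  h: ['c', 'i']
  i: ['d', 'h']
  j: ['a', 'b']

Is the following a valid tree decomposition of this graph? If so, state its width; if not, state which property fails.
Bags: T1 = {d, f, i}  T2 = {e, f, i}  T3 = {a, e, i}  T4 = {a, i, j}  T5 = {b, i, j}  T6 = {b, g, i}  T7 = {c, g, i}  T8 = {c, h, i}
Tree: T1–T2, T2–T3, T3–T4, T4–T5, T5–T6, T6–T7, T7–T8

Yes; width 2.

Vertex coverage: the bags together contain {a, b, c, d, e, f, g, h, i, j}, the full vertex set. Edge coverage: each edge of G has both endpoints in at least one bag. Running intersection: for every vertex, the bags containing it form a connected subtree. All three properties hold, so this is a valid tree decomposition of width max|bag| − 1 = 2, and hence tw(G) ≤ 2.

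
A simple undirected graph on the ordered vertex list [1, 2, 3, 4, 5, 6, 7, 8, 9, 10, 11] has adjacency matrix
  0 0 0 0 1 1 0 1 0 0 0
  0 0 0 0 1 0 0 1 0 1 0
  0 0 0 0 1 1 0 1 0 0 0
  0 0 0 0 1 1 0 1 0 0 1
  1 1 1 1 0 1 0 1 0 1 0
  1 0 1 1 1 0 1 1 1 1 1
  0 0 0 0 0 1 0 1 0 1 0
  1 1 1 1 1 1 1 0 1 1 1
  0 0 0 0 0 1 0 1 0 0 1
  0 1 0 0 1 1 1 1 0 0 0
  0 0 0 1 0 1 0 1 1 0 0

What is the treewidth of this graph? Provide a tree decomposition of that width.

The largest bag has 4 vertices, giving width 3; this decomposition certifies tw(G) ≤ 3. Conversely, {2, 5, 8, 10} is a clique of size 4, and the vertices of any clique must share a bag in every tree decomposition; so some bag has ≥ 4 vertices and tw(G) ≥ 3. Combining the bounds, tw(G) = 3.

Treewidth 3.
Bags: B1 = {4, 5, 6, 8}  B2 = {5, 6, 8, 10}  B3 = {1, 5, 6, 8}  B4 = {3, 5, 6, 8}  B5 = {4, 6, 8, 11}  B6 = {6, 8, 9, 11}  B7 = {6, 7, 8, 10}  B8 = {2, 5, 8, 10}
Tree: B1–B2, B2–B3, B3–B4, B1–B5, B5–B6, B2–B7, B2–B8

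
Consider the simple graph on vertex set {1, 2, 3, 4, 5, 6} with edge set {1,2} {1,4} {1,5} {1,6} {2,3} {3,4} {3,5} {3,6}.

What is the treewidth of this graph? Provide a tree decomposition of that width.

Treewidth 2.
One optimal decomposition is:
Bags: B1 = {1, 3, 6}  B2 = {1, 2, 3}  B3 = {1, 3, 4}  B4 = {1, 3, 5}
Tree: B1–B2, B2–B3, B3–B4

Every bag has size at most 3, so the width is 3 − 1 = 2 and tw(G) ≤ 2. Since 6–1–2–3–6 is a cycle in G, G is not acyclic. Forests are exactly the graphs of treewidth ≤ 1, so tw(G) ≥ 2. Therefore the treewidth is 2.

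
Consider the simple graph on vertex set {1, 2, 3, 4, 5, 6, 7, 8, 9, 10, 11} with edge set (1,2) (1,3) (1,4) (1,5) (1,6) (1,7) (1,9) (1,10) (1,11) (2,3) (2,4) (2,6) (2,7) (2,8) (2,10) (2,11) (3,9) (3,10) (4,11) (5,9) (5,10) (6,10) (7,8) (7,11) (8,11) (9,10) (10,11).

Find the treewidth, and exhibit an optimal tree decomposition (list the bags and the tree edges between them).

The largest bag has 4 vertices, giving width 3; this decomposition certifies tw(G) ≤ 3. For the lower bound, the 4 vertices {2, 7, 8, 11} are pairwise adjacent, and any tree decomposition puts a clique entirely inside one bag — forcing width ≥ 3. Therefore the treewidth is 3.

Treewidth 3.
One such decomposition:
Bags: B1 = {1, 2, 7, 11}  B2 = {1, 2, 10, 11}  B3 = {1, 2, 4, 11}  B4 = {1, 2, 6, 10}  B5 = {1, 2, 3, 10}  B6 = {2, 7, 8, 11}  B7 = {1, 3, 9, 10}  B8 = {1, 5, 9, 10}
Tree: B1–B2, B2–B3, B2–B4, B4–B5, B1–B6, B5–B7, B7–B8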